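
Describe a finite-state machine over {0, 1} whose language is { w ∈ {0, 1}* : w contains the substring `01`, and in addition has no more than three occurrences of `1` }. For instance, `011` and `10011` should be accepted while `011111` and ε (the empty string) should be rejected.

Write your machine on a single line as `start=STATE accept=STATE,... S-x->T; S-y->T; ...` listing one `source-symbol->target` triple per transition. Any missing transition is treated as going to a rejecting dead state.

start=A; accept=D,G,J; A-0->B; A-1->C; B-0->B; B-1->D; C-0->E; C-1->F; D-0->D; D-1->G; E-0->E; E-1->G; F-0->H; F-1->I; G-0->G; G-1->J; H-0->H; H-1->J; I-0->I; I-1->I; J-0->J; J-1->I

Build one automaton per condition and run them in lockstep. The first has 3 states tracking whether and how much of `01` has been seen; the second has 5 states tracking the count of `1`s, saturating at 4. A product state is a pair (one from each), accepting exactly when both do. Minimizing collapses redundant product states.
A 10-state machine:
       0  1 
>  A   B  C 
   B   B  D 
   C   E  F 
 * D   D  G 
   E   E  G 
   F   H  I 
 * G   G  J 
   H   H  J 
   I   I  I 
 * J   J  I 
(> = start, * = accepting)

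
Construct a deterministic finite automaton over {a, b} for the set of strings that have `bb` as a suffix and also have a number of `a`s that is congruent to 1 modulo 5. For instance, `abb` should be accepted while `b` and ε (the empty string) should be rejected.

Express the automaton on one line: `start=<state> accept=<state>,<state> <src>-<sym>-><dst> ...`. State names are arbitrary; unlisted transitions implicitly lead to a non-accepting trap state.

start=S0 accept=S5 S0-a->S1 S0-b->S0 S1-a->S2 S1-b->S3 S2-a->S4 S2-b->S2 S3-a->S2 S3-b->S5 S4-a->S6 S4-b->S4 S5-a->S2 S5-b->S5 S6-a->S0 S6-b->S6

Build one automaton per condition and run them in lockstep. The first has 3 states tracking how much of the suffix `bb` has currently been matched; the second has 5 states tracking the count of `a`s modulo 5. A product state is a pair (one from each), accepting exactly when both do. Minimizing collapses redundant product states.
With 7 states:
        a   b  
>  S0   S1  S0 
   S1   S2  S3 
   S2   S4  S2 
   S3   S2  S5 
   S4   S6  S4 
 * S5   S2  S5 
   S6   S0  S6 
(> = start, * = accepting)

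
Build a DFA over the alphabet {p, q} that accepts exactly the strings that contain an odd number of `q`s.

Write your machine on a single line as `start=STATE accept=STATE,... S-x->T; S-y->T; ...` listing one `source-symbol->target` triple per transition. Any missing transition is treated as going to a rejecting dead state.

start=A; accept=B; A-p->A; A-q->B; B-p->B; B-q->A

The only thing that matters is how many `q`s have appeared, reduced mod 2. Use one state per residue: A for 0, …, B for 1. Reading `q` moves to the next residue; anything else stays put. B is accepting.
A 2-state machine:
       p  q 
>  A   A  B 
 * B   B  A 
(> = start, * = accepting)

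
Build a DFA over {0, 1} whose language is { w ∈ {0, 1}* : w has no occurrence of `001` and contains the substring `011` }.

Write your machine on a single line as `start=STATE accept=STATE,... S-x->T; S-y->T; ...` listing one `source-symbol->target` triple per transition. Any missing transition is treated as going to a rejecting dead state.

start=S0; accept=S5,S8,S9; S0-0->S1; S0-1->S0; S1-0->S2; S1-1->S3; S2-0->S2; S2-1->S4; S3-0->S1; S3-1->S5; S4-0->S6; S4-1->S7; S5-0->S8; S5-1->S5; S6-0->S6; S6-1->S4; S7-0->S7; S7-1->S7; S8-0->S9; S8-1->S5; S9-0->S9; S9-1->S7

Build one automaton per condition and run them in lockstep. One (4 states) tracks partial matches of the forbidden pattern `001`; the other (4 states) tracks whether and how much of `011` has been seen. Each combined state is a pair, one component from each; accept when both components accept.
With 10 states:
        0   1  
>  S0   S1  S0 
   S1   S2  S3 
   S2   S2  S4 
   S3   S1  S5 
   S4   S6  S7 
 * S5   S8  S5 
   S6   S6  S4 
   S7   S7  S7 
 * S8   S9  S5 
 * S9   S9  S7 
(> = start, * = accepting)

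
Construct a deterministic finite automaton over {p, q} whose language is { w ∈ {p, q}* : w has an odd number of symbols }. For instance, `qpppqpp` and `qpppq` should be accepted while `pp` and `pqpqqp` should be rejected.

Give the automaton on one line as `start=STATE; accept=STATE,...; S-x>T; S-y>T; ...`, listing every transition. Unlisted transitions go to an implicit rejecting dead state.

Count input length modulo 2: every symbol advances one step around the cycle A → B → A. Accept at B.
2 states suffice.
       p  q 
>  A   B  B 
 * B   A  A 
(> = start, * = accepting)

start=A; accept=B; A-p>B; A-q>B; B-p>A; B-q>A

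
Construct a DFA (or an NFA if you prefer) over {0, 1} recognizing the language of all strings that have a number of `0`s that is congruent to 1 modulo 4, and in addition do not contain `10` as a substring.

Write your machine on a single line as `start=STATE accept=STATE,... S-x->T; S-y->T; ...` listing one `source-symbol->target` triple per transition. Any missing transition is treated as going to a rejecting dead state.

start=A; accept=B,E; A-0->B; A-1->C; B-0->D; B-1->E; C-0->F; C-1->C; D-0->G; D-1->H; E-0->I; E-1->E; F-0->I; F-1->F; G-0->A; G-1->J; H-0->K; H-1->H; I-0->K; I-1->I; J-0->L; J-1->J; K-0->L; K-1->K; L-0->F; L-1->L

Build one automaton per condition and run them in lockstep. One (4 states) tracks the count of `0`s modulo 4; the other (3 states) tracks partial matches of the forbidden pattern `10`. Each combined state is a pair, one component from each; accept when both components accept.
A 12-state machine:
       0  1 
>  A   B  C 
 * B   D  E 
   C   F  C 
   D   G  H 
 * E   I  E 
   F   I  F 
   G   A  J 
   H   K  H 
   I   K  I 
   J   L  J 
   K   L  K 
   L   F  L 
(> = start, * = accepting)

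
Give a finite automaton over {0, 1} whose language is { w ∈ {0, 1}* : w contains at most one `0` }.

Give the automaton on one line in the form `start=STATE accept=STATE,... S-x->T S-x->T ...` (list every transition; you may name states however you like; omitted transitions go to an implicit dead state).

Count `0`s, saturating at 2: state s0 means no `0` yet, s1 means one `0` seen, s2 means more than one. Each `0` increments (capped at s2); other symbols loop. Accept from {s0, s1}.
3 states suffice.
        0   1  
>* s0   s1  s0 
 * s1   s2  s1 
   s2   s2  s2 
(> = start, * = accepting)

start=s0 accept=s0,s1 s0-0->s1 s0-1->s0 s1-0->s2 s1-1->s1 s2-0->s2 s2-1->s2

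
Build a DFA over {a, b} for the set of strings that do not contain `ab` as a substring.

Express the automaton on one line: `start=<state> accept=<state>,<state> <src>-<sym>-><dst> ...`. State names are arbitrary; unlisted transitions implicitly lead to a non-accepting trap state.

start=q0 accept=q0,q1 q0-a->q1 q0-b->q0 q1-a->q1 q1-b->q2 q2-a->q2 q2-b->q2

This is the complement of 'contains `ab`'. Use the same substring-matching states — q0 through q2 holding how much of `ab` has just been matched — but flip the accepting set: everything except the trap q2 accepts.
3 states suffice.
        a   b  
>* q0   q1  q0 
 * q1   q1  q2 
   q2   q2  q2 
(> = start, * = accepting)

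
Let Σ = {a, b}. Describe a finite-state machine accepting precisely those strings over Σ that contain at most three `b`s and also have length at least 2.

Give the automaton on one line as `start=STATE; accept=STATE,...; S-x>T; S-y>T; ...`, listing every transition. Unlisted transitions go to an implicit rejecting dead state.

start=s0; accept=s3,s4,s5,s6,s7,s8,s9; s0-a>s1; s0-b>s2; s1-a>s3; s1-b>s4; s2-a>s4; s2-b>s5; s3-a>s6; s3-b>s7; s4-a>s7; s4-b>s8; s5-a>s8; s5-b>s9; s6-a>s6; s6-b>s7; s7-a>s7; s7-b>s8; s8-a>s8; s8-b>s9; s9-a>s9; s9-b>s10; s10-a>s10; s10-b>s10

Build one automaton per condition and run them in lockstep. One (5 states) tracks the count of `b`s, saturating at 4; the other (4 states) tracks the input length, saturating at 3. Each combined state is a pair, one component from each; accept when both components accept.
          a    b  
>  s0     s1   s2 
   s1     s3   s4 
   s2     s4   s5 
 * s3     s6   s7 
 * s4     s7   s8 
 * s5     s8   s9 
 * s6     s6   s7 
 * s7     s7   s8 
 * s8     s8   s9 
 * s9     s9  s10 
   s10   s10  s10 
(> = start, * = accepting)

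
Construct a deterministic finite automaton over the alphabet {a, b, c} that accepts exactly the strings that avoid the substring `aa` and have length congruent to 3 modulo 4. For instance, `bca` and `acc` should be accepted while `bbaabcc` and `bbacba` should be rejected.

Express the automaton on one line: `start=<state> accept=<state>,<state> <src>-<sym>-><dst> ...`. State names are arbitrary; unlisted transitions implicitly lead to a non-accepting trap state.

Run two small machines in parallel and take their product. The first has 3 states tracking partial matches of the forbidden pattern `aa`; the second has 4 states tracking the input length modulo 4. A product state is a pair (one from each), accepting exactly when both do.
          a    b    c  
>  s0     s1   s2   s2 
   s1     s3   s4   s4 
   s2     s5   s4   s4 
   s3     s6   s6   s6 
   s4     s7   s8   s8 
   s5     s6   s8   s8 
   s6     s9   s9   s9 
 * s7     s9   s0   s0 
 * s8    s10   s0   s0 
   s9    s11  s11  s11 
   s10   s11   s2   s2 
   s11    s3   s3   s3 
(> = start, * = accepting)

start=s0 accept=s7,s8 s0-a->s1 s0-b->s2 s0-c->s2 s1-a->s3 s1-b->s4 s1-c->s4 s2-a->s5 s2-b->s4 s2-c->s4 s3-a->s6 s3-b->s6 s3-c->s6 s4-a->s7 s4-b->s8 s4-c->s8 s5-a->s6 s5-b->s8 s5-c->s8 s6-a->s9 s6-b->s9 s6-c->s9 s7-a->s9 s7-b->s0 s7-c->s0 s8-a->s10 s8-b->s0 s8-c->s0 s9-a->s11 s9-b->s11 s9-c->s11 s10-a->s11 s10-b->s2 s10-c->s2 s11-a->s3 s11-b->s3 s11-c->s3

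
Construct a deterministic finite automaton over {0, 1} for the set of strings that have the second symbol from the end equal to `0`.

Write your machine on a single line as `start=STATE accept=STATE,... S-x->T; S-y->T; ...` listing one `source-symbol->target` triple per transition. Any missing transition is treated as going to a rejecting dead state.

Because acceptance depends on a position counted from the end, the machine has to buffer the most recent 2 symbols. Make each state the string of the last up-to-2 symbols read; on input `x` shift the window left and append `x`. Accept when the buffered window has length 2 and begins with `0`.
With 7 states:
       0  1 
>  A   B  C 
   B   D  E 
   C   F  G 
 * D   D  E 
 * E   F  G 
   F   D  E 
   G   F  G 
(> = start, * = accepting)

start=A; accept=D,E; A-0->B; A-1->C; B-0->D; B-1->E; C-0->F; C-1->G; D-0->D; D-1->E; E-0->F; E-1->G; F-0->D; F-1->E; G-0->F; G-1->G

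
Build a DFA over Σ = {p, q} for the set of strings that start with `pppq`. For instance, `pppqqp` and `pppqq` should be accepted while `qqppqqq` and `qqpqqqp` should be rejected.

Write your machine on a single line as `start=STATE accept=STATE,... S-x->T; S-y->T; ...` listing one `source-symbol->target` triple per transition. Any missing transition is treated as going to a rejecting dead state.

start=S0; accept=S4; S0-p->S1; S0-q->S5; S1-p->S2; S1-q->S5; S2-p->S3; S2-q->S5; S3-p->S5; S3-q->S4; S4-p->S4; S4-q->S4; S5-p->S5; S5-q->S5

Walk along `pppq` while the input agrees: from S0 take `p` to S1, and so on. Any deviation drops to the rejecting sink S5. Once S4 is reached the prefix is confirmed and every continuation is accepted.
With 6 states:
        p   q  
>  S0   S1  S5 
   S1   S2  S5 
   S2   S3  S5 
   S3   S5  S4 
 * S4   S4  S4 
   S5   S5  S5 
(> = start, * = accepting)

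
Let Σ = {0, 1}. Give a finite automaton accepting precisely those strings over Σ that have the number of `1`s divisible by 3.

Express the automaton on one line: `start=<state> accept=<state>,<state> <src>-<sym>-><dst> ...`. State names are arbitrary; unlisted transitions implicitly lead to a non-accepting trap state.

Keep the running count of `1`s modulo 3: each `1` advances along the cycle q0 → q1 → q2 → q0 while other symbols loop. Accept at q0.
3 states suffice.
        0   1  
>* q0   q0  q1 
   q1   q1  q2 
   q2   q2  q0 
(> = start, * = accepting)

start=q0 accept=q0 q0-0->q0 q0-1->q1 q1-0->q1 q1-1->q2 q2-0->q2 q2-1->q0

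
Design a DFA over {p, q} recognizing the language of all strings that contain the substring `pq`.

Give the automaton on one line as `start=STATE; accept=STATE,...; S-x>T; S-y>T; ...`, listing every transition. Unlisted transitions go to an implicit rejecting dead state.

States S0..S1 record the length of the longest prefix of `pq` that matches the current input suffix. Reaching S2 means `pq` has been seen, and we stay there forever. Accept from S2.
A 3-state machine:
        p   q  
>  S0   S1  S0 
   S1   S1  S2 
 * S2   S2  S2 
(> = start, * = accepting)

start=S0; accept=S2; S0-p>S1; S0-q>S0; S1-p>S1; S1-q>S2; S2-p>S2; S2-q>S2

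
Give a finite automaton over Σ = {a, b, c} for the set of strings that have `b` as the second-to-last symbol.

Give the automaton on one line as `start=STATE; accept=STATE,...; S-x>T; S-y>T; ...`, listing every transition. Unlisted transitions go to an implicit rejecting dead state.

start=s0; accept=s7,s8,s9; s0-a>s1; s0-b>s2; s0-c>s3; s1-a>s4; s1-b>s5; s1-c>s6; s2-a>s7; s2-b>s8; s2-c>s9; s3-a>s10; s3-b>s11; s3-c>s12; s4-a>s4; s4-b>s5; s4-c>s6; s5-a>s7; s5-b>s8; s5-c>s9; s6-a>s10; s6-b>s11; s6-c>s12; s7-a>s4; s7-b>s5; s7-c>s6; s8-a>s7; s8-b>s8; s8-c>s9; s9-a>s10; s9-b>s11; s9-c>s12; s10-a>s4; s10-b>s5; s10-c>s6; s11-a>s7; s11-b>s8; s11-c>s9; s12-a>s10; s12-b>s11; s12-c>s12

Because acceptance depends on a position counted from the end, the machine has to buffer the most recent 2 symbols. Make each state the string of the last up-to-2 symbols read; on input `x` shift the window left and append `x`. Accept when the buffered window has length 2 and begins with `b`.
A 13-state machine:
          a    b    c  
>  s0     s1   s2   s3 
   s1     s4   s5   s6 
   s2     s7   s8   s9 
   s3    s10  s11  s12 
   s4     s4   s5   s6 
   s5     s7   s8   s9 
   s6    s10  s11  s12 
 * s7     s4   s5   s6 
 * s8     s7   s8   s9 
 * s9    s10  s11  s12 
   s10    s4   s5   s6 
   s11    s7   s8   s9 
   s12   s10  s11  s12 
(> = start, * = accepting)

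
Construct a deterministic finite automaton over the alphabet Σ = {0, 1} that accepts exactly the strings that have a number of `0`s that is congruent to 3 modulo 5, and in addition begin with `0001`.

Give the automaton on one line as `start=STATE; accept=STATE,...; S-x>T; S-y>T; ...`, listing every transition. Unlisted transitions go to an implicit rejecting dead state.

start=q0; accept=q5; q0-0>q1; q0-1>q2; q1-0>q3; q1-1>q2; q2-0>q2; q2-1>q2; q3-0>q4; q3-1>q2; q4-0>q2; q4-1>q5; q5-0>q6; q5-1>q5; q6-0>q7; q6-1>q6; q7-0>q8; q7-1>q7; q8-0>q9; q8-1>q8; q9-0>q5; q9-1>q9

Run two small machines in parallel and take their product. One (5 states) tracks the count of `0`s modulo 5; the other (6 states) tracks whether the input so far still matches the prefix `0001`. Each combined state is a pair, one component from each; accept when both components accept. Minimizing collapses redundant product states.
10 states suffice.
        0   1  
>  q0   q1  q2 
   q1   q3  q2 
   q2   q2  q2 
   q3   q4  q2 
   q4   q2  q5 
 * q5   q6  q5 
   q6   q7  q6 
   q7   q8  q7 
   q8   q9  q8 
   q9   q5  q9 
(> = start, * = accepting)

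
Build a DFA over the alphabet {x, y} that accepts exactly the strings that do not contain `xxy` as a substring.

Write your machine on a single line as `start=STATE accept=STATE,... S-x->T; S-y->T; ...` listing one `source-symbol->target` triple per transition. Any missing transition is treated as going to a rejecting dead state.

start=q0; accept=q0,q1,q2; q0-x->q1; q0-y->q0; q1-x->q2; q1-y->q0; q2-x->q2; q2-y->q3; q3-x->q3; q3-y->q3

This is the complement of 'contains `xxy`'. Use the same substring-matching states — q0 through q3 holding how much of `xxy` has just been matched — but flip the accepting set: everything except the trap q3 accepts.
A 4-state machine:
        x   y  
>* q0   q1  q0 
 * q1   q2  q0 
 * q2   q2  q3 
   q3   q3  q3 
(> = start, * = accepting)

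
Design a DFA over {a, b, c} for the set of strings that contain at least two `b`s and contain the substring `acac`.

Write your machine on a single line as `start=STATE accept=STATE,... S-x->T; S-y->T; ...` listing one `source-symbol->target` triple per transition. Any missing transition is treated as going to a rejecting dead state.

Handle the two conditions separately and then intersect. One (4 states) tracks the count of `b`s, saturating at 3; the other (5 states) tracks whether and how much of `acac` has been seen. Each combined state is a pair, one component from each; accept when both components accept.
20 states suffice.
          a    b    c  
>  S0     S1   S2   S0 
   S1     S1   S2   S3 
   S2     S4   S5   S2 
   S3     S6   S2   S0 
   S4     S4   S5   S7 
   S5     S8   S9   S5 
   S6     S1   S2  S10 
   S7    S11   S5   S2 
   S8     S8   S9  S12 
   S9    S13   S9   S9 
   S10   S10  S14  S10 
   S11    S4   S5  S14 
   S12   S15   S9   S5 
   S13   S13   S9  S16 
   S14   S14  S17  S14 
   S15    S8   S9  S17 
   S16   S18   S9   S9 
 * S17   S17  S19  S17 
   S18   S13   S9  S19 
 * S19   S19  S19  S19 
(> = start, * = accepting)

start=S0; accept=S17,S19; S0-a->S1; S0-b->S2; S0-c->S0; S1-a->S1; S1-b->S2; S1-c->S3; S2-a->S4; S2-b->S5; S2-c->S2; S3-a->S6; S3-b->S2; S3-c->S0; S4-a->S4; S4-b->S5; S4-c->S7; S5-a->S8; S5-b->S9; S5-c->S5; S6-a->S1; S6-b->S2; S6-c->S10; S7-a->S11; S7-b->S5; S7-c->S2; S8-a->S8; S8-b->S9; S8-c->S12; S9-a->S13; S9-b->S9; S9-c->S9; S10-a->S10; S10-b->S14; S10-c->S10; S11-a->S4; S11-b->S5; S11-c->S14; S12-a->S15; S12-b->S9; S12-c->S5; S13-a->S13; S13-b->S9; S13-c->S16; S14-a->S14; S14-b->S17; S14-c->S14; S15-a->S8; S15-b->S9; S15-c->S17; S16-a->S18; S16-b->S9; S16-c->S9; S17-a->S17; S17-b->S19; S17-c->S17; S18-a->S13; S18-b->S9; S18-c->S19; S19-a->S19; S19-b->S19; S19-c->S19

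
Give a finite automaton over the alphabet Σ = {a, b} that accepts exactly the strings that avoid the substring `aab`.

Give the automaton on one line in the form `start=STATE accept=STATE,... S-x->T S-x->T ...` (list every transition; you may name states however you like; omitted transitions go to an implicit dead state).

start=q0 accept=q0,q1,q2 q0-a->q1 q0-b->q0 q1-a->q2 q1-b->q0 q2-a->q2 q2-b->q3 q3-a->q3 q3-b->q3

Track partial matches of the forbidden pattern `aab`. State q3 is a dead state reached once `aab` has occurred; every other state accepts. q0 means no part of `aab` is currently matched.
        a   b  
>* q0   q1  q0 
 * q1   q2  q0 
 * q2   q2  q3 
   q3   q3  q3 
(> = start, * = accepting)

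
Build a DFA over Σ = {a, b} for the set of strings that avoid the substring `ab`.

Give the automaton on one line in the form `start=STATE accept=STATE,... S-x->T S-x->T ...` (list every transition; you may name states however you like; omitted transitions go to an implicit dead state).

Track partial matches of the forbidden pattern `ab`. State S2 is a dead state reached once `ab` has occurred; every other state accepts. S0 means no part of `ab` is currently matched.
        a   b  
>* S0   S1  S0 
 * S1   S1  S2 
   S2   S2  S2 
(> = start, * = accepting)

start=S0 accept=S0,S1 S0-a->S1 S0-b->S0 S1-a->S1 S1-b->S2 S2-a->S2 S2-b->S2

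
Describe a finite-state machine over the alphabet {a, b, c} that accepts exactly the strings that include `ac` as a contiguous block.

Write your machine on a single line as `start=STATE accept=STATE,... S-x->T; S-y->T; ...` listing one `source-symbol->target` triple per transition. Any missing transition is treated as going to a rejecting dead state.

States q0..q1 record the length of the longest prefix of `ac` that matches the current input suffix. Reaching q2 means `ac` has been seen, and we stay there forever. Accept from q2.
With 3 states:
        a   b   c  
>  q0   q1  q0  q0 
   q1   q1  q0  q2 
 * q2   q2  q2  q2 
(> = start, * = accepting)

start=q0; accept=q2; q0-a->q1; q0-b->q0; q0-c->q0; q1-a->q1; q1-b->q0; q1-c->q2; q2-a->q2; q2-b->q2; q2-c->q2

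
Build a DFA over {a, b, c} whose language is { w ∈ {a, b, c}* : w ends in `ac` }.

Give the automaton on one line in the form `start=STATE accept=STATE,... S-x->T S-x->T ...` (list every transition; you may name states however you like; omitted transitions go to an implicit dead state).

start=q0 accept=q2 q0-a->q1 q0-b->q0 q0-c->q0 q1-a->q1 q1-b->q0 q1-c->q2 q2-a->q1 q2-b->q0 q2-c->q0

Let each state record the length of the longest suffix of the input read so far that is also a prefix of `ac`. q1 means the last symbol is `a`; q2 means the last 2 symbols are `ac`. Accept only at q2, where the string currently ends in `ac`.
With 3 states:
        a   b   c  
>  q0   q1  q0  q0 
   q1   q1  q0  q2 
 * q2   q1  q0  q0 
(> = start, * = accepting)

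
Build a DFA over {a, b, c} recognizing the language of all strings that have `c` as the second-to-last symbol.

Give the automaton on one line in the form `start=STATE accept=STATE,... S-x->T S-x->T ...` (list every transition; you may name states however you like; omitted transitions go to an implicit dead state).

start=q0 accept=q10,q11,q12 q0-a->q1 q0-b->q2 q0-c->q3 q1-a->q4 q1-b->q5 q1-c->q6 q2-a->q7 q2-b->q8 q2-c->q9 q3-a->q10 q3-b->q11 q3-c->q12 q4-a->q4 q4-b->q5 q4-c->q6 q5-a->q7 q5-b->q8 q5-c->q9 q6-a->q10 q6-b->q11 q6-c->q12 q7-a->q4 q7-b->q5 q7-c->q6 q8-a->q7 q8-b->q8 q8-c->q9 q9-a->q10 q9-b->q11 q9-c->q12 q10-a->q4 q10-b->q5 q10-c->q6 q11-a->q7 q11-b->q8 q11-c->q9 q12-a->q10 q12-b->q11 q12-c->q12

Because acceptance depends on a position counted from the end, the machine has to buffer the most recent 2 symbols. Make each state the string of the last up-to-2 symbols read; on input `x` shift the window left and append `x`. Accept when the buffered window has length 2 and begins with `c`.
A 13-state machine:
          a    b    c  
>  q0     q1   q2   q3 
   q1     q4   q5   q6 
   q2     q7   q8   q9 
   q3    q10  q11  q12 
   q4     q4   q5   q6 
   q5     q7   q8   q9 
   q6    q10  q11  q12 
   q7     q4   q5   q6 
   q8     q7   q8   q9 
   q9    q10  q11  q12 
 * q10    q4   q5   q6 
 * q11    q7   q8   q9 
 * q12   q10  q11  q12 
(> = start, * = accepting)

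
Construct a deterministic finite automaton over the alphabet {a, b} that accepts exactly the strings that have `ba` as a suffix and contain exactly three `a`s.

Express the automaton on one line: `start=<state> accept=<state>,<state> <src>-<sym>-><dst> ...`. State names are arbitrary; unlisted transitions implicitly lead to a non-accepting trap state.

start=q0 accept=q5 q0-a->q1 q0-b->q0 q1-a->q2 q1-b->q1 q2-a->q3 q2-b->q4 q3-a->q3 q3-b->q3 q4-a->q5 q4-b->q4 q5-a->q3 q5-b->q3

Build one automaton per condition and run them in lockstep. One (3 states) tracks how much of the suffix `ba` has currently been matched; the other (5 states) tracks the count of `a`s, saturating at 4. Each combined state is a pair, one component from each; accept when both components accept. Minimizing collapses redundant product states.
With 6 states:
        a   b  
>  q0   q1  q0 
   q1   q2  q1 
   q2   q3  q4 
   q3   q3  q3 
   q4   q5  q4 
 * q5   q3  q3 
(> = start, * = accepting)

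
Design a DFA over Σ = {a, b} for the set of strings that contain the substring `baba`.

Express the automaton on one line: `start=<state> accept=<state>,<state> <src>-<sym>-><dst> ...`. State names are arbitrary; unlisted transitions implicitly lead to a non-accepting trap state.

start=s0 accept=s4 s0-a->s0 s0-b->s1 s1-a->s2 s1-b->s1 s2-a->s0 s2-b->s3 s3-a->s4 s3-b->s1 s4-a->s4 s4-b->s4

States s0..s3 record the length of the longest prefix of `baba` that matches the current input suffix. Reaching s4 means `baba` has been seen, and we stay there forever. Accept from s4.
With 5 states:
        a   b  
>  s0   s0  s1 
   s1   s2  s1 
   s2   s0  s3 
   s3   s4  s1 
 * s4   s4  s4 
(> = start, * = accepting)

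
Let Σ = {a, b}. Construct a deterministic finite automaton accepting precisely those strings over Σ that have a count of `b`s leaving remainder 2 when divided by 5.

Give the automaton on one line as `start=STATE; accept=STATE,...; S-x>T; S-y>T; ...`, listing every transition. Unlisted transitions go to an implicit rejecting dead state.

start=q0; accept=q2; q0-a>q0; q0-b>q1; q1-a>q1; q1-b>q2; q2-a>q2; q2-b>q3; q3-a>q3; q3-b>q4; q4-a>q4; q4-b>q0

Keep the running count of `b`s modulo 5: each `b` advances along the cycle q0 → q1 → q2 → q3 → q4 → q0 while other symbols loop. Accept at q2.
With 5 states:
        a   b  
>  q0   q0  q1 
   q1   q1  q2 
 * q2   q2  q3 
   q3   q3  q4 
   q4   q4  q0 
(> = start, * = accepting)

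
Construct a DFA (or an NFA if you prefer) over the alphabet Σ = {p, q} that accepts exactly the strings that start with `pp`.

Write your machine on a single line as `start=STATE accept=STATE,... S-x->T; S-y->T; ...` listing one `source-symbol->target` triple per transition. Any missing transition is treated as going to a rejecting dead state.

start=S0; accept=S2; S0-p->S1; S0-q->S3; S1-p->S2; S1-q->S3; S2-p->S2; S2-q->S2; S3-p->S3; S3-q->S3

Walk along `pp` while the input agrees: from S0 take `p` to S1, and so on. Any deviation drops to the rejecting sink S3. Once S2 is reached the prefix is confirmed and every continuation is accepted.
With 4 states:
        p   q  
>  S0   S1  S3 
   S1   S2  S3 
 * S2   S2  S2 
   S3   S3  S3 
(> = start, * = accepting)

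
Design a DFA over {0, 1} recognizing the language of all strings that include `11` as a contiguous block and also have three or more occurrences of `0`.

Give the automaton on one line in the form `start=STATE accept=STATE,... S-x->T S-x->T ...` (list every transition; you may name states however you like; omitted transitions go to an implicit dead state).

start=A accept=L A-0->B A-1->C B-0->D B-1->E C-0->B C-1->F D-0->G D-1->H E-0->D E-1->I F-0->I F-1->F G-0->G G-1->J H-0->G H-1->K I-0->K I-1->I J-0->G J-1->L K-0->L K-1->K L-0->L L-1->L

Run two small machines in parallel and take their product. The first has 3 states tracking whether and how much of `11` has been seen; the second has 5 states tracking the count of `0`s, saturating at 4. A product state is a pair (one from each), accepting exactly when both do. After merging equivalent states the machine shrinks.
With 12 states:
       0  1 
>  A   B  C 
   B   D  E 
   C   B  F 
   D   G  H 
   E   D  I 
   F   I  F 
   G   G  J 
   H   G  K 
   I   K  I 
   J   G  L 
   K   L  K 
 * L   L  L 
(> = start, * = accepting)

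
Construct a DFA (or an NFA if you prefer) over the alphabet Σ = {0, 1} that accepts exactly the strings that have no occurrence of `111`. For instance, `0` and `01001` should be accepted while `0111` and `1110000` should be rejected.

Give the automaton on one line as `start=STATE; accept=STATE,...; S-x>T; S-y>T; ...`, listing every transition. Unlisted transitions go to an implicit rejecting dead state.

Track partial matches of the forbidden pattern `111`. State s3 is a dead state reached once `111` has occurred; every other state accepts. s0 means no part of `111` is currently matched.
A 4-state machine:
        0   1  
>* s0   s0  s1 
 * s1   s0  s2 
 * s2   s0  s3 
   s3   s3  s3 
(> = start, * = accepting)

start=s0; accept=s0,s1,s2; s0-0>s0; s0-1>s1; s1-0>s0; s1-1>s2; s2-0>s0; s2-1>s3; s3-0>s3; s3-1>s3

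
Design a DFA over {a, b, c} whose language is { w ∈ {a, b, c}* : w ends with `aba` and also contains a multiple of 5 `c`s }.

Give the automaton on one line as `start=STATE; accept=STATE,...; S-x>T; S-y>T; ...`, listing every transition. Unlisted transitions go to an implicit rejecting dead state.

start=S0; accept=S5; S0-a>S1; S0-b>S0; S0-c>S2; S1-a>S1; S1-b>S3; S1-c>S2; S2-a>S2; S2-b>S2; S2-c>S4; S3-a>S5; S3-b>S0; S3-c>S2; S4-a>S4; S4-b>S4; S4-c>S6; S5-a>S1; S5-b>S3; S5-c>S2; S6-a>S6; S6-b>S6; S6-c>S7; S7-a>S7; S7-b>S7; S7-c>S0

Build one automaton per condition and run them in lockstep. One (4 states) tracks how much of the suffix `aba` has currently been matched; the other (5 states) tracks the count of `c`s modulo 5. Each combined state is a pair, one component from each; accept when both components accept. Minimizing collapses redundant product states.
An 8-state machine:
        a   b   c  
>  S0   S1  S0  S2 
   S1   S1  S3  S2 
   S2   S2  S2  S4 
   S3   S5  S0  S2 
   S4   S4  S4  S6 
 * S5   S1  S3  S2 
   S6   S6  S6  S7 
   S7   S7  S7  S0 
(> = start, * = accepting)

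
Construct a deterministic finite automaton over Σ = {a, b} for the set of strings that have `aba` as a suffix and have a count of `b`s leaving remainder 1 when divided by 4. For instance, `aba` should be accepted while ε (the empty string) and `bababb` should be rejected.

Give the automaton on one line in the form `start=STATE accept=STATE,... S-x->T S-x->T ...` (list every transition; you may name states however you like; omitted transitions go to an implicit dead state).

start=S0 accept=S6 S0-a->S1 S0-b->S2 S1-a->S1 S1-b->S3 S2-a->S4 S2-b->S5 S3-a->S6 S3-b->S5 S4-a->S4 S4-b->S7 S5-a->S8 S5-b->S9 S6-a->S4 S6-b->S7 S7-a->S10 S7-b->S9 S8-a->S8 S8-b->S11 S9-a->S12 S9-b->S0 S10-a->S8 S10-b->S11 S11-a->S13 S11-b->S0 S12-a->S12 S12-b->S14 S13-a->S12 S13-b->S14 S14-a->S15 S14-b->S2 S15-a->S1 S15-b->S3

Handle the two conditions separately and then intersect. One (4 states) tracks how much of the suffix `aba` has currently been matched; the other (4 states) tracks the count of `b`s modulo 4. Each combined state is a pair, one component from each; accept when both components accept.
16 states suffice.
          a    b  
>  S0     S1   S2 
   S1     S1   S3 
   S2     S4   S5 
   S3     S6   S5 
   S4     S4   S7 
   S5     S8   S9 
 * S6     S4   S7 
   S7    S10   S9 
   S8     S8  S11 
   S9    S12   S0 
   S10    S8  S11 
   S11   S13   S0 
   S12   S12  S14 
   S13   S12  S14 
   S14   S15   S2 
   S15    S1   S3 
(> = start, * = accepting)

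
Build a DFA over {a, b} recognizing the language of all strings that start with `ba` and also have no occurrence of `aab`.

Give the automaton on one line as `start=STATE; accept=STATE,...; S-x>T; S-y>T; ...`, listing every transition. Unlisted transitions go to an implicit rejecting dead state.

Handle the two conditions separately and then intersect. The first has 4 states tracking whether the input so far still matches the prefix `ba`; the second has 4 states tracking partial matches of the forbidden pattern `aab`. A product state is a pair (one from each), accepting exactly when both do.
        a   b  
>  S0   S1  S2 
   S1   S3  S4 
   S2   S5  S4 
   S3   S3  S6 
   S4   S1  S4 
 * S5   S7  S8 
   S6   S6  S6 
 * S7   S7  S9 
 * S8   S5  S8 
   S9   S9  S9 
(> = start, * = accepting)

start=S0; accept=S5,S7,S8; S0-a>S1; S0-b>S2; S1-a>S3; S1-b>S4; S2-a>S5; S2-b>S4; S3-a>S3; S3-b>S6; S4-a>S1; S4-b>S4; S5-a>S7; S5-b>S8; S6-a>S6; S6-b>S6; S7-a>S7; S7-b>S9; S8-a>S5; S8-b>S8; S9-a>S9; S9-b>S9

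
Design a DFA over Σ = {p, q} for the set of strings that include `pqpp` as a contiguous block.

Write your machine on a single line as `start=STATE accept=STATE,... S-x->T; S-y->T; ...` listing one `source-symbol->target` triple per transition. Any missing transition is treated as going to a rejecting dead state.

start=A; accept=E; A-p->B; A-q->A; B-p->B; B-q->C; C-p->D; C-q->A; D-p->E; D-q->C; E-p->E; E-q->E

Track how much of `pqpp` has been matched so far: state A is no progress, E is the absorbing accept state reached once `pqpp` has occurred. Intermediate states record partial matches; on a mismatch, fall back to the longest reusable overlap.
With 5 states:
       p  q 
>  A   B  A 
   B   B  C 
   C   D  A 
   D   E  C 
 * E   E  E 
(> = start, * = accepting)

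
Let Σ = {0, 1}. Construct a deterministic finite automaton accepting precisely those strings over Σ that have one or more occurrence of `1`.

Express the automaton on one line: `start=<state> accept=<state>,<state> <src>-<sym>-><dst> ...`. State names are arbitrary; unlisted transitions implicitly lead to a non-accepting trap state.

start=s0 accept=s1,s2 s0-0->s0 s0-1->s1 s1-0->s1 s1-1->s2 s2-0->s2 s2-1->s2

Only the number of `1`s matters, and only up to 2. Make a chain s0 → s1 → s2 advanced by each `1` (with s2 absorbing); every other symbol self-loops. The accepting set is {s1, s2}.
3 states suffice.
        0   1  
>  s0   s0  s1 
 * s1   s1  s2 
 * s2   s2  s2 
(> = start, * = accepting)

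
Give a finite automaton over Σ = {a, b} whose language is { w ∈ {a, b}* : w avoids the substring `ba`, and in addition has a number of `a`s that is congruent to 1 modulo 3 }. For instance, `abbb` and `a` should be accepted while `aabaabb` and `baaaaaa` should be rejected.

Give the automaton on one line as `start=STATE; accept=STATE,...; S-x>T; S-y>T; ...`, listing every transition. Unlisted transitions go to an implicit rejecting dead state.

start=s0; accept=s1,s4; s0-a>s1; s0-b>s2; s1-a>s3; s1-b>s4; s2-a>s2; s2-b>s2; s3-a>s0; s3-b>s2; s4-a>s2; s4-b>s4

Handle the two conditions separately and then intersect. The first has 3 states tracking partial matches of the forbidden pattern `ba`; the second has 3 states tracking the count of `a`s modulo 3. A product state is a pair (one from each), accepting exactly when both do. After merging equivalent states the machine shrinks.
5 states suffice.
        a   b  
>  s0   s1  s2 
 * s1   s3  s4 
   s2   s2  s2 
   s3   s0  s2 
 * s4   s2  s4 
(> = start, * = accepting)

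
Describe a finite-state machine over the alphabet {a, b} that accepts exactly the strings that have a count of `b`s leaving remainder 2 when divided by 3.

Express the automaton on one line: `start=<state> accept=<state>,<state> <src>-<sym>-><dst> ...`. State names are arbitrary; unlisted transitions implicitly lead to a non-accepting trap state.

start=s0 accept=s2 s0-a->s0 s0-b->s1 s1-a->s1 s1-b->s2 s2-a->s2 s2-b->s0

Keep the running count of `b`s modulo 3: each `b` advances along the cycle s0 → s1 → s2 → s0 while other symbols loop. Accept at s2.
With 3 states:
        a   b  
>  s0   s0  s1 
   s1   s1  s2 
 * s2   s2  s0 
(> = start, * = accepting)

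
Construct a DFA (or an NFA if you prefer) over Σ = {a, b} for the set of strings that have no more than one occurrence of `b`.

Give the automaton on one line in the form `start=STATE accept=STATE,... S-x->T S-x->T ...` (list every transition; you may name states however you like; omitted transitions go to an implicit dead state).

start=q0 accept=q0,q1 q0-a->q0 q0-b->q1 q1-a->q1 q1-b->q2 q2-a->q2 q2-b->q2

Count `b`s, saturating at 2: state q0 means no `b` yet, q1 means one `b` seen, q2 means more than one. Each `b` increments (capped at q2); other symbols loop. Accept from {q0, q1}.
3 states suffice.
        a   b  
>* q0   q0  q1 
 * q1   q1  q2 
   q2   q2  q2 
(> = start, * = accepting)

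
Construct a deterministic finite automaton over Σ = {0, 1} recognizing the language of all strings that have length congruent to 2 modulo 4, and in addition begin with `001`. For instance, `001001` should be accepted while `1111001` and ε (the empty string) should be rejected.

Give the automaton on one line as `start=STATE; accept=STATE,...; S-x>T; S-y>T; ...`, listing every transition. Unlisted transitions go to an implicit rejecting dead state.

start=S0; accept=S7; S0-0>S1; S0-1>S2; S1-0>S3; S1-1>S2; S2-0>S2; S2-1>S2; S3-0>S2; S3-1>S4; S4-0>S5; S4-1>S5; S5-0>S6; S5-1>S6; S6-0>S7; S6-1>S7; S7-0>S4; S7-1>S4

Run two small machines in parallel and take their product. The first has 4 states tracking the input length modulo 4; the second has 5 states tracking whether the input so far still matches the prefix `001`. A product state is a pair (one from each), accepting exactly when both do. Minimizing collapses redundant product states.
With 8 states:
        0   1  
>  S0   S1  S2 
   S1   S3  S2 
   S2   S2  S2 
   S3   S2  S4 
   S4   S5  S5 
   S5   S6  S6 
   S6   S7  S7 
 * S7   S4  S4 
(> = start, * = accepting)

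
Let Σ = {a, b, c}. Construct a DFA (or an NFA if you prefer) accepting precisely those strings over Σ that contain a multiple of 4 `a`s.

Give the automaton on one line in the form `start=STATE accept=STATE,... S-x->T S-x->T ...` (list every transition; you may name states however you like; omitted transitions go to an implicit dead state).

The only thing that matters is how many `a`s have appeared, reduced mod 4. Use one state per residue: q0 for 0, …, q3 for 3. Reading `a` moves to the next residue; anything else stays put. q0 is accepting.
        a   b   c  
>* q0   q1  q0  q0 
   q1   q2  q1  q1 
   q2   q3  q2  q2 
   q3   q0  q3  q3 
(> = start, * = accepting)

start=q0 accept=q0 q0-a->q1 q0-b->q0 q0-c->q0 q1-a->q2 q1-b->q1 q1-c->q1 q2-a->q3 q2-b->q2 q2-c->q2 q3-a->q0 q3-b->q3 q3-c->q3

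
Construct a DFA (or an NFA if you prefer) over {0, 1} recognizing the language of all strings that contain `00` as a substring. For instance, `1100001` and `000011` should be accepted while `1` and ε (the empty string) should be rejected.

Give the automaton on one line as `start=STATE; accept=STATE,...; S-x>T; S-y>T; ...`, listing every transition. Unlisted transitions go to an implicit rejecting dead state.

start=A; accept=C; A-0>B; A-1>A; B-0>C; B-1>A; C-0>C; C-1>C

States A..B record the length of the longest prefix of `00` that matches the current input suffix. Reaching C means `00` has been seen, and we stay there forever. Accept from C.
3 states suffice.
       0  1 
>  A   B  A 
   B   C  A 
 * C   C  C 
(> = start, * = accepting)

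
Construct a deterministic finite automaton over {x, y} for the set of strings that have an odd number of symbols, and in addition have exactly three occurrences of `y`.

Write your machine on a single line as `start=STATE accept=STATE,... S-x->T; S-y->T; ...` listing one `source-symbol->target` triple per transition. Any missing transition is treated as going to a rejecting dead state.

start=A; accept=G; A-x->B; A-y->C; B-x->A; B-y->D; C-x->D; C-y->E; D-x->C; D-y->F; E-x->F; E-y->G; F-x->E; F-y->H; G-x->H; G-y->I; H-x->G; H-y->J; I-x->J; I-y->J; J-x->I; J-y->I

Handle the two conditions separately and then intersect. One (2 states) tracks the input length modulo 2; the other (5 states) tracks the count of `y`s, saturating at 4. Each combined state is a pair, one component from each; accept when both components accept.
With 10 states:
       x  y 
>  A   B  C 
   B   A  D 
   C   D  E 
   D   C  F 
   E   F  G 
   F   E  H 
 * G   H  I 
   H   G  J 
   I   J  J 
   J   I  I 
(> = start, * = accepting)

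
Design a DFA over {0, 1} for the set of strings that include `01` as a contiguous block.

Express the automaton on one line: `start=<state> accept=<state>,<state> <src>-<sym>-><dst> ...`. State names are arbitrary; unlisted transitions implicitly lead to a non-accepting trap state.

Track how much of `01` has been matched so far: state q0 is no progress, q2 is the absorbing accept state reached once `01` has occurred. Intermediate states record partial matches; on a mismatch, fall back to the longest reusable overlap.
A 3-state machine:
        0   1  
>  q0   q1  q0 
   q1   q1  q2 
 * q2   q2  q2 
(> = start, * = accepting)

start=q0 accept=q2 q0-0->q1 q0-1->q0 q1-0->q1 q1-1->q2 q2-0->q2 q2-1->q2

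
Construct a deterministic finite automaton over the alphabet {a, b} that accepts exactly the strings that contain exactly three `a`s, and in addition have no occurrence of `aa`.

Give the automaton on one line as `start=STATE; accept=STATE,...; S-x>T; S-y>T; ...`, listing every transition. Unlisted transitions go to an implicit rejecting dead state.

Build one automaton per condition and run them in lockstep. The first has 5 states tracking the count of `a`s, saturating at 4; the second has 3 states tracking partial matches of the forbidden pattern `aa`. A product state is a pair (one from each), accepting exactly when both do.
12 states suffice.
          a    b  
>  S0     S1   S0 
   S1     S2   S3 
   S2     S4   S2 
   S3     S5   S3 
   S4     S6   S4 
   S5     S4   S7 
   S6     S6   S6 
   S7     S8   S7 
 * S8     S6   S9 
 * S9    S10   S9 
   S10    S6  S11 
   S11   S10  S11 
(> = start, * = accepting)

start=S0; accept=S8,S9; S0-a>S1; S0-b>S0; S1-a>S2; S1-b>S3; S2-a>S4; S2-b>S2; S3-a>S5; S3-b>S3; S4-a>S6; S4-b>S4; S5-a>S4; S5-b>S7; S6-a>S6; S6-b>S6; S7-a>S8; S7-b>S7; S8-a>S6; S8-b>S9; S9-a>S10; S9-b>S9; S10-a>S6; S10-b>S11; S11-a>S10; S11-b>S11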